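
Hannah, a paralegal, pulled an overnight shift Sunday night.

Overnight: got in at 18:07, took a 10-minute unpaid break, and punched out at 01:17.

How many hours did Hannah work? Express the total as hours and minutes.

Overnight: 18:07 → midnight = 5 h 53 min; midnight → 01:17 = 1 h 17 min; span 7 h 10 min; less 10 min break → 7 h 0 min

7 h 0 min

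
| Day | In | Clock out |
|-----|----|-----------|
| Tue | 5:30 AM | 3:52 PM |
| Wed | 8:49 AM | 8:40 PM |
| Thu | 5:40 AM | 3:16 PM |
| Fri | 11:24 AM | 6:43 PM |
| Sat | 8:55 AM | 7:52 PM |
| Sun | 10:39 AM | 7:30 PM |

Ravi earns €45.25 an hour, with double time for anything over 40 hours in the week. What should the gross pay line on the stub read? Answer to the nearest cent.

€3523.47

Tue: 5:30 AM–3:52 PM = 10 h 22 min
Wed: 8:49 AM–8:40 PM = 11 h 51 min
Thu: 5:40 AM–3:16 PM = 9 h 36 min
Fri: 11:24 AM–6:43 PM = 7 h 19 min
Sat: 8:55 AM–7:52 PM = 10 h 57 min
Sun: 10:39 AM–7:30 PM = 8 h 51 min
Total worked: 58 h 56 min = 3536 min.
Regular 40 h 0 min = 2400 min at €45.25/h; overtime 18 h 56 min = 1136 min at €90.50/h.
Pay = (2400 × €45.25 + 1136 × €90.50) ÷ 60 = €3523.47.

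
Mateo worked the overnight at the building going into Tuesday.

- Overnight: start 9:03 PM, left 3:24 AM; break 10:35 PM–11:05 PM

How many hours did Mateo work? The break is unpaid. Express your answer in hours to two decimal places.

5.85 hours

Overnight: 9:03 PM → midnight = 2 h 57 min; midnight → 3:24 AM = 3 h 24 min; span 6 h 21 min; less 30 min break → 5 h 51 min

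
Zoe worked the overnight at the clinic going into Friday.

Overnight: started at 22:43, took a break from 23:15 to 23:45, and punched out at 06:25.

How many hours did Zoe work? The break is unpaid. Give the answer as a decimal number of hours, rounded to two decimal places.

7.20 hours

Overnight: 22:43 → midnight = 1 h 17 min; midnight → 06:25 = 6 h 25 min; span 7 h 42 min; less 30 min break → 7 h 12 min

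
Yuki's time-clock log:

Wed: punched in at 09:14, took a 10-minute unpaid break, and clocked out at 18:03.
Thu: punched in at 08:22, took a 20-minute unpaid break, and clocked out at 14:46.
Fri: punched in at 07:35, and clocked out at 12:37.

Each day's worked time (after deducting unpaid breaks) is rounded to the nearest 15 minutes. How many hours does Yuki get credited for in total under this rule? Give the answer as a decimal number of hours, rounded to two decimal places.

19.75 hours

Wed: 09:14–18:03 = 8 h 49 min − 10 min = 8 h 39 min → rounds to 8 h 45 min
Thu: 08:22–14:46 = 6 h 24 min − 20 min = 6 h 4 min → rounds to 6 h 0 min
Fri: 07:35–12:37 = 5 h 2 min → rounds to 5 h 0 min
Total credited: 19 h 45 min.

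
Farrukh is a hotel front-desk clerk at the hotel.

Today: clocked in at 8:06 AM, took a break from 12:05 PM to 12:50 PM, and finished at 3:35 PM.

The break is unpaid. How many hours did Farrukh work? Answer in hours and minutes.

Today: 8:06 AM–3:35 PM = 7 h 29 min; less 45 min break → 6 h 44 min

6 h 44 min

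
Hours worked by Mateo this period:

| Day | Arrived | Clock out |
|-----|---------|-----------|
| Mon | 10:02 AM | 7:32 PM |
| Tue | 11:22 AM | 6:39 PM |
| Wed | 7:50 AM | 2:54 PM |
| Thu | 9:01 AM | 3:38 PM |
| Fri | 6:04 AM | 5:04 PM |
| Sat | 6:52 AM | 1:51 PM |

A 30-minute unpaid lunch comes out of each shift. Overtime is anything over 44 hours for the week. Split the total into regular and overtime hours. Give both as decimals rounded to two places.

Mon: 10:02 AM–7:32 PM = 9 h 30 min; less 30 min break → 9 h 0 min
Tue: 11:22 AM–6:39 PM = 7 h 17 min; less 30 min break → 6 h 47 min
Wed: 7:50 AM–2:54 PM = 7 h 4 min; less 30 min break → 6 h 34 min
Thu: 9:01 AM–3:38 PM = 6 h 37 min; less 30 min break → 6 h 7 min
Fri: 6:04 AM–5:04 PM = 11 h 0 min; less 30 min break → 10 h 30 min
Sat: 6:52 AM–1:51 PM = 6 h 59 min; less 30 min break → 6 h 29 min
Total worked: 45 h 27 min = 45.45 h.
Threshold 44 h → overtime 1 h 27 min, regular 44 h 0 min.

Regular 44.00 hours, overtime 1.45 hours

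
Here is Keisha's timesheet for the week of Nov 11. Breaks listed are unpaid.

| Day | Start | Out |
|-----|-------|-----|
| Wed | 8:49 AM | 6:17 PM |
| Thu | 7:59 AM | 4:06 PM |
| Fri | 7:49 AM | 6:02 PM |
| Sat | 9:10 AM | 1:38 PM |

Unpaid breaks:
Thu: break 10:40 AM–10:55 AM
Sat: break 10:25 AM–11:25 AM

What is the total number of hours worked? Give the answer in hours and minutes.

31 h 1 min

Wed: 8:49 AM–6:17 PM = 9 h 28 min
Thu: 7:59 AM–4:06 PM = 8 h 7 min; less 15 min break → 7 h 52 min
Fri: 7:49 AM–6:02 PM = 10 h 13 min
Sat: 9:10 AM–1:38 PM = 4 h 28 min; less 60 min break → 3 h 28 min
Total: 9 h 28 min + 7 h 52 min + 10 h 13 min + 3 h 28 min = 31 h 1 min.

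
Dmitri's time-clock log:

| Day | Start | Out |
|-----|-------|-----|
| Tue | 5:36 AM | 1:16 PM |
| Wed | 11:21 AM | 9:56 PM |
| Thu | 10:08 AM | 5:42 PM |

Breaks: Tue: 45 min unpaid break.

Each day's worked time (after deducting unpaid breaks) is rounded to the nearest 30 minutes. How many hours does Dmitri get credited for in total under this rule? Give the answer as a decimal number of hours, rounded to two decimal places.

25.00 hours

Tue: 5:36 AM–1:16 PM = 7 h 40 min − 45 min = 6 h 55 min → rounds to 7 h 0 min
Wed: 11:21 AM–9:56 PM = 10 h 35 min → rounds to 10 h 30 min
Thu: 10:08 AM–5:42 PM = 7 h 34 min → rounds to 7 h 30 min
Total credited: 25 h 0 min.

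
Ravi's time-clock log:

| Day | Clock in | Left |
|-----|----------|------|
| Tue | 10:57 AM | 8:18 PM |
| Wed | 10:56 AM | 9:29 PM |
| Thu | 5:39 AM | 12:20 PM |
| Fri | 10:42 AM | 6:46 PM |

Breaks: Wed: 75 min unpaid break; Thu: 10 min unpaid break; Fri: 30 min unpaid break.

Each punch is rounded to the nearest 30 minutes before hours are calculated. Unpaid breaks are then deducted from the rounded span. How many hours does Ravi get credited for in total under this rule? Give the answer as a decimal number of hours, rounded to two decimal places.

Tue: in 10:57 AM→11:00 AM, out 8:18 PM→8:30 PM; 9 h 30 min
Wed: in 10:56 AM→11:00 AM, out 9:29 PM→9:30 PM; 10 h 30 min − 75 min = 9 h 15 min
Thu: in 5:39 AM→5:30 AM, out 12:20 PM→12:30 PM; 7 h 0 min − 10 min = 6 h 50 min
Fri: in 10:42 AM→10:30 AM, out 6:46 PM→7:00 PM; 8 h 30 min − 30 min = 8 h 0 min
Total credited: 33 h 35 min.

33.58 hours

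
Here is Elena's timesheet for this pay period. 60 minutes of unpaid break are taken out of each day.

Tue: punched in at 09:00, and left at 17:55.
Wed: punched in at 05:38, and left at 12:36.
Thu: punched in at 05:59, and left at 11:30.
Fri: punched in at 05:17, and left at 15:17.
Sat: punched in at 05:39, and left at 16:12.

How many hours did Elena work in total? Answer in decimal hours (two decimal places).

36.95 hours

Tue: 09:00–17:55 = 8 h 55 min; less 60 min break → 7 h 55 min
Wed: 05:38–12:36 = 6 h 58 min; less 60 min break → 5 h 58 min
Thu: 05:59–11:30 = 5 h 31 min; less 60 min break → 4 h 31 min
Fri: 05:17–15:17 = 10 h 0 min; less 60 min break → 9 h 0 min
Sat: 05:39–16:12 = 10 h 33 min; less 60 min break → 9 h 33 min
Total: 7 h 55 min + 5 h 58 min + 4 h 31 min + 9 h 0 min + 9 h 33 min = 36 h 57 min.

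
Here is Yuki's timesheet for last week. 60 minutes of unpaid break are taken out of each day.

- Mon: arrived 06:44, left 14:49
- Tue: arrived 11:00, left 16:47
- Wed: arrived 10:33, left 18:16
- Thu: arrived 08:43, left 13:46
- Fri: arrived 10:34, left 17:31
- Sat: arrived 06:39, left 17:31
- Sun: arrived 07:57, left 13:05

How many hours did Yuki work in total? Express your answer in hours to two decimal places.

Mon: 06:44–14:49 = 8 h 5 min; less 60 min break → 7 h 5 min
Tue: 11:00–16:47 = 5 h 47 min; less 60 min break → 4 h 47 min
Wed: 10:33–18:16 = 7 h 43 min; less 60 min break → 6 h 43 min
Thu: 08:43–13:46 = 5 h 3 min; less 60 min break → 4 h 3 min
Fri: 10:34–17:31 = 6 h 57 min; less 60 min break → 5 h 57 min
Sat: 06:39–17:31 = 10 h 52 min; less 60 min break → 9 h 52 min
Sun: 07:57–13:05 = 5 h 8 min; less 60 min break → 4 h 8 min
Total: 7 h 5 min + 4 h 47 min + 6 h 43 min + 4 h 3 min + 5 h 57 min + 9 h 52 min + 4 h 8 min = 42 h 35 min.

42.58 hours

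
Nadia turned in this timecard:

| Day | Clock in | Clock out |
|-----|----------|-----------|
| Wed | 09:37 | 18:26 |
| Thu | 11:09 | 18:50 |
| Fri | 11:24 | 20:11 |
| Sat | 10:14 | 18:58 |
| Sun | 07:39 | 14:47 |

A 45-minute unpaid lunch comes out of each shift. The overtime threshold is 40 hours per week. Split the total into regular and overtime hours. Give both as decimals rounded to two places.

Regular 37.40 hours, overtime 0.00 hours

Wed: 09:37–18:26 = 8 h 49 min; less 45 min break → 8 h 4 min
Thu: 11:09–18:50 = 7 h 41 min; less 45 min break → 6 h 56 min
Fri: 11:24–20:11 = 8 h 47 min; less 45 min break → 8 h 2 min
Sat: 10:14–18:58 = 8 h 44 min; less 45 min break → 7 h 59 min
Sun: 07:39–14:47 = 7 h 8 min; less 45 min break → 6 h 23 min
Total worked: 37 h 24 min = 37.40 h.
Threshold 40 h → overtime 0 h 0 min, regular 37 h 24 min.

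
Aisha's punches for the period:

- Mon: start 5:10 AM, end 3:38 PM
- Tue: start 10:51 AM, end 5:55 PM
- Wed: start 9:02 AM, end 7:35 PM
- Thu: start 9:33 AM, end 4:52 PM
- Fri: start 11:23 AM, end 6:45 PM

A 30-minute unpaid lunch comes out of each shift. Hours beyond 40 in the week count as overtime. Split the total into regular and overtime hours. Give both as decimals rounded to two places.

Regular 40.00 hours, overtime 0.27 hours

Mon: 5:10 AM–3:38 PM = 10 h 28 min; less 30 min break → 9 h 58 min
Tue: 10:51 AM–5:55 PM = 7 h 4 min; less 30 min break → 6 h 34 min
Wed: 9:02 AM–7:35 PM = 10 h 33 min; less 30 min break → 10 h 3 min
Thu: 9:33 AM–4:52 PM = 7 h 19 min; less 30 min break → 6 h 49 min
Fri: 11:23 AM–6:45 PM = 7 h 22 min; less 30 min break → 6 h 52 min
Total worked: 40 h 16 min = 40.27 h.
Threshold 40 h → overtime 0 h 16 min, regular 40 h 0 min.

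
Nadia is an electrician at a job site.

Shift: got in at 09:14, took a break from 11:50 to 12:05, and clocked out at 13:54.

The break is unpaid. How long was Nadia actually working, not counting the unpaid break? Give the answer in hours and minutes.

Shift: 09:14–13:54 = 4 h 40 min; less 15 min break → 4 h 25 min

4 h 25 min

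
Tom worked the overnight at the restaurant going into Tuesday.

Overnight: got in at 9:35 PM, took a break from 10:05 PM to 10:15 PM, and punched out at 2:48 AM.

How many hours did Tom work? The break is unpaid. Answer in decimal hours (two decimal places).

5.05 hours

Overnight: 9:35 PM → midnight = 2 h 25 min; midnight → 2:48 AM = 2 h 48 min; span 5 h 13 min; less 10 min break → 5 h 3 min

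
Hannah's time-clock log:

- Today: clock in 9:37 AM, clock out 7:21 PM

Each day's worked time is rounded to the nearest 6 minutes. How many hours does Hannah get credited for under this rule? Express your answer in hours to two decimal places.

Today: 9:37 AM–7:21 PM = 9 h 44 min → rounds to 9 h 42 min

9.70 hours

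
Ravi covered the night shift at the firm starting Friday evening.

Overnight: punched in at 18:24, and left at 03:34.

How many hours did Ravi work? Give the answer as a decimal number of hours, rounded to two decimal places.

9.17 hours

Overnight: 18:24 → midnight = 5 h 36 min; midnight → 03:34 = 3 h 34 min; span 9 h 10 min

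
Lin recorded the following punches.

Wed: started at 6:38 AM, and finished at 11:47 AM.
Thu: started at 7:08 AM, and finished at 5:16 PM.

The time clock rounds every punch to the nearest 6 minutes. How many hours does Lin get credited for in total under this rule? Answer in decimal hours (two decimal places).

Wed: in 6:38 AM→6:36 AM, out 11:47 AM→11:48 AM; 5 h 12 min
Thu: in 7:08 AM→7:06 AM, out 5:16 PM→5:18 PM; 10 h 12 min
Total credited: 15 h 24 min.

15.40 hours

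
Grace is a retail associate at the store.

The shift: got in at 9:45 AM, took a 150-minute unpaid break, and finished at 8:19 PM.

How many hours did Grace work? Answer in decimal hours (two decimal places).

The shift: 9:45 AM–8:19 PM = 10 h 34 min; less 150 min break → 8 h 4 min

8.07 hours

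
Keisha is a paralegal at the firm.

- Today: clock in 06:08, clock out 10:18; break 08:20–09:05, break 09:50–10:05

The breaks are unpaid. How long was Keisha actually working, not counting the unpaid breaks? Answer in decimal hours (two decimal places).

Today: 06:08–10:18 = 4 h 10 min; less 60 min break → 3 h 10 min

3.17 hours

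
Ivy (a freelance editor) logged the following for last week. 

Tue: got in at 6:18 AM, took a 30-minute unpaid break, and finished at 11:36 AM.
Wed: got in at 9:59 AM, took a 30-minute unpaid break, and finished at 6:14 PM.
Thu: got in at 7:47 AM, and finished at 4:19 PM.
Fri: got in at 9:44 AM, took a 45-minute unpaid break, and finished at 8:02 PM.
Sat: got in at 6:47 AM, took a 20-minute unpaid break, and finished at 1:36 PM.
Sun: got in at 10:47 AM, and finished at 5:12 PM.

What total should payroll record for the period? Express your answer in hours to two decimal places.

Tue: 6:18 AM–11:36 AM = 5 h 18 min; less 30 min break → 4 h 48 min
Wed: 9:59 AM–6:14 PM = 8 h 15 min; less 30 min break → 7 h 45 min
Thu: 7:47 AM–4:19 PM = 8 h 32 min
Fri: 9:44 AM–8:02 PM = 10 h 18 min; less 45 min break → 9 h 33 min
Sat: 6:47 AM–1:36 PM = 6 h 49 min; less 20 min break → 6 h 29 min
Sun: 10:47 AM–5:12 PM = 6 h 25 min
Total: 4 h 48 min + 7 h 45 min + 8 h 32 min + 9 h 33 min + 6 h 29 min + 6 h 25 min = 43 h 32 min.

43.53 hours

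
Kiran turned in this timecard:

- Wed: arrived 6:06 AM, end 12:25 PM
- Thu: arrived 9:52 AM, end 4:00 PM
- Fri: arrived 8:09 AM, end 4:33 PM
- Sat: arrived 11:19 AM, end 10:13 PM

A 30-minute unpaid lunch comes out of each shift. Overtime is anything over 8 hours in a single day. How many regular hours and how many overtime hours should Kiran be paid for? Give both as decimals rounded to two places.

Wed: 6:06 AM–12:25 PM = 6 h 19 min; less 30 min break → 5 h 49 min
Thu: 9:52 AM–4:00 PM = 6 h 8 min; less 30 min break → 5 h 38 min
Fri: 8:09 AM–4:33 PM = 8 h 24 min; less 30 min break → 7 h 54 min
Sat: 11:19 AM–10:13 PM = 10 h 54 min; less 30 min break → 10 h 24 min
Wed reg 5 h 49 min / OT 0 h 0 min; Thu reg 5 h 38 min / OT 0 h 0 min; Fri reg 7 h 54 min / OT 0 h 0 min; Sat reg 8 h 0 min / OT 2 h 24 min.
Totals: regular 27 h 21 min, overtime 2 h 24 min.

Regular 27.35 hours, overtime 2.40 hours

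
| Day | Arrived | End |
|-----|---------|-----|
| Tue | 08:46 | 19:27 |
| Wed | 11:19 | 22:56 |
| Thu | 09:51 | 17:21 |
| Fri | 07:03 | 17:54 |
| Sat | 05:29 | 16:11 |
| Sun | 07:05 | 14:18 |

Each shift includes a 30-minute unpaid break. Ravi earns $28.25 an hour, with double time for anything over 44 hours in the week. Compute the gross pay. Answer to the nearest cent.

$1896.52

Tue: 08:46–19:27 = 10 h 41 min; less 30 min break → 10 h 11 min
Wed: 11:19–22:56 = 11 h 37 min; less 30 min break → 11 h 7 min
Thu: 09:51–17:21 = 7 h 30 min; less 30 min break → 7 h 0 min
Fri: 07:03–17:54 = 10 h 51 min; less 30 min break → 10 h 21 min
Sat: 05:29–16:11 = 10 h 42 min; less 30 min break → 10 h 12 min
Sun: 07:05–14:18 = 7 h 13 min; less 30 min break → 6 h 43 min
Total worked: 55 h 34 min = 3334 min.
Regular 44 h 0 min = 2640 min at $28.25/h; overtime 11 h 34 min = 694 min at $56.50/h.
Pay = (2640 × $28.25 + 694 × $56.50) ÷ 60 = $1896.52.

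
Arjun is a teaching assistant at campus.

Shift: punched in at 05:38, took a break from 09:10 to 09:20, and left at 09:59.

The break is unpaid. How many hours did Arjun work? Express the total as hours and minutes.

4 h 11 min

Shift: 05:38–09:59 = 4 h 21 min; less 10 min break → 4 h 11 min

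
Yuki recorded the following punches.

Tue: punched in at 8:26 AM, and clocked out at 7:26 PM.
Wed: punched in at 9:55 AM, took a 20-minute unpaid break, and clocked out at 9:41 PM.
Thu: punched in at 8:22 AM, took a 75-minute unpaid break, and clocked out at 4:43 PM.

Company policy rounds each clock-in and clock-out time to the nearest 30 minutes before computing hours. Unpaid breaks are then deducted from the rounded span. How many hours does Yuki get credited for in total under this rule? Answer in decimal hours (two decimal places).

28.92 hours

Tue: in 8:26 AM→8:30 AM, out 7:26 PM→7:30 PM; 11 h 0 min
Wed: in 9:55 AM→10:00 AM, out 9:41 PM→9:30 PM; 11 h 30 min − 20 min = 11 h 10 min
Thu: in 8:22 AM→8:30 AM, out 4:43 PM→4:30 PM; 8 h 0 min − 75 min = 6 h 45 min
Total credited: 28 h 55 min.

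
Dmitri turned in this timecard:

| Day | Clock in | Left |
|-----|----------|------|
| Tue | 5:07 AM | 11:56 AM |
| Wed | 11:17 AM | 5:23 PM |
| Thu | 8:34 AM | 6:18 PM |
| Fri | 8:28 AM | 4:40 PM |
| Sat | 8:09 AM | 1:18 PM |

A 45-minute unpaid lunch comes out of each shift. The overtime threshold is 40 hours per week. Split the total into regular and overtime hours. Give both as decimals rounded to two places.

Tue: 5:07 AM–11:56 AM = 6 h 49 min; less 45 min break → 6 h 4 min
Wed: 11:17 AM–5:23 PM = 6 h 6 min; less 45 min break → 5 h 21 min
Thu: 8:34 AM–6:18 PM = 9 h 44 min; less 45 min break → 8 h 59 min
Fri: 8:28 AM–4:40 PM = 8 h 12 min; less 45 min break → 7 h 27 min
Sat: 8:09 AM–1:18 PM = 5 h 9 min; less 45 min break → 4 h 24 min
Total worked: 32 h 15 min = 32.25 h.
Threshold 40 h → overtime 0 h 0 min, regular 32 h 15 min.

Regular 32.25 hours, overtime 0.00 hours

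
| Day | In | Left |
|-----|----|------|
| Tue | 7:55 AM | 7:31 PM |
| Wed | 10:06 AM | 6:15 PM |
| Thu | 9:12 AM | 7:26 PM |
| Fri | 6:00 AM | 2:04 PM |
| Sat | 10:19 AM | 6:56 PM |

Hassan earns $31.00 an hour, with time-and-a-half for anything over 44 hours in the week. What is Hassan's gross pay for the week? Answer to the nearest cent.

Tue: 7:55 AM–7:31 PM = 11 h 36 min
Wed: 10:06 AM–6:15 PM = 8 h 9 min
Thu: 9:12 AM–7:26 PM = 10 h 14 min
Fri: 6:00 AM–2:04 PM = 8 h 4 min
Sat: 10:19 AM–6:56 PM = 8 h 37 min
Total worked: 46 h 40 min = 2800 min.
Regular 44 h 0 min = 2640 min at $31.00/h; overtime 2 h 40 min = 160 min at $46.50/h.
Pay = (2640 × $31.00 + 160 × $46.50) ÷ 60 = $1488.00.

$1488.00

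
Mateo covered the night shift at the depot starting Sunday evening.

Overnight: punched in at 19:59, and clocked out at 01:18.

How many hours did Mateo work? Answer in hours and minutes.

5 h 19 min

Overnight: 19:59 → midnight = 4 h 1 min; midnight → 01:18 = 1 h 18 min; span 5 h 19 min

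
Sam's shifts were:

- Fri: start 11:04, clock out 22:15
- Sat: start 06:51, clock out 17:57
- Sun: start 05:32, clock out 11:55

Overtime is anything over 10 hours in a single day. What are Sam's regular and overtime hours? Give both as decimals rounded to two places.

Regular 26.38 hours, overtime 2.28 hours

Fri: 11:04–22:15 = 11 h 11 min
Sat: 06:51–17:57 = 11 h 6 min
Sun: 05:32–11:55 = 6 h 23 min
Fri reg 10 h 0 min / OT 1 h 11 min; Sat reg 10 h 0 min / OT 1 h 6 min; Sun reg 6 h 23 min / OT 0 h 0 min.
Totals: regular 26 h 23 min, overtime 2 h 17 min.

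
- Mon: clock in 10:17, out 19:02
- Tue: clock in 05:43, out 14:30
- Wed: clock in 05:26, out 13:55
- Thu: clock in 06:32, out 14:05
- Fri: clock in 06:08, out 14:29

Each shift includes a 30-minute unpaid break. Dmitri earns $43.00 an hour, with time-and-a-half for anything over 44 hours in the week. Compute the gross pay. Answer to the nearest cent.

Mon: 10:17–19:02 = 8 h 45 min; less 30 min break → 8 h 15 min
Tue: 05:43–14:30 = 8 h 47 min; less 30 min break → 8 h 17 min
Wed: 05:26–13:55 = 8 h 29 min; less 30 min break → 7 h 59 min
Thu: 06:32–14:05 = 7 h 33 min; less 30 min break → 7 h 3 min
Fri: 06:08–14:29 = 8 h 21 min; less 30 min break → 7 h 51 min
Total worked: 39 h 25 min = 2365 min.
Regular 39 h 25 min = 2365 min at $43.00/h; overtime 0 h 0 min = 0 min at $64.50/h.
Pay = (2365 × $43.00 + 0 × $64.50) ÷ 60 = $1694.92.

$1694.92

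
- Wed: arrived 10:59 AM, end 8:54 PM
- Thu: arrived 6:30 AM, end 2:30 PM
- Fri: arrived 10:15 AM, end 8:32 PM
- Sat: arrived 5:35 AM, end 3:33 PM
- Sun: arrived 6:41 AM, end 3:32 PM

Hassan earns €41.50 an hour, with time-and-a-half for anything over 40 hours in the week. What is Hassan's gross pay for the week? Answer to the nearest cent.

Wed: 10:59 AM–8:54 PM = 9 h 55 min
Thu: 6:30 AM–2:30 PM = 8 h 0 min
Fri: 10:15 AM–8:32 PM = 10 h 17 min
Sat: 5:35 AM–3:33 PM = 9 h 58 min
Sun: 6:41 AM–3:32 PM = 8 h 51 min
Total worked: 47 h 1 min = 2821 min.
Regular 40 h 0 min = 2400 min at €41.50/h; overtime 7 h 1 min = 421 min at €62.25/h.
Pay = (2400 × €41.50 + 421 × €62.25) ÷ 60 = €2096.79.

€2096.79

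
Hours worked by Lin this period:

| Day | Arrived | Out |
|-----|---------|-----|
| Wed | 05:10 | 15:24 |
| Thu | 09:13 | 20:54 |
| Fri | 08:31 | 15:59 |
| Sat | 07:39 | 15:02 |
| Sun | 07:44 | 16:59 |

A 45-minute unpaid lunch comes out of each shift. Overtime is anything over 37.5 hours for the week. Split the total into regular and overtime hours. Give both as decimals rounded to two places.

Wed: 05:10–15:24 = 10 h 14 min; less 45 min break → 9 h 29 min
Thu: 09:13–20:54 = 11 h 41 min; less 45 min break → 10 h 56 min
Fri: 08:31–15:59 = 7 h 28 min; less 45 min break → 6 h 43 min
Sat: 07:39–15:02 = 7 h 23 min; less 45 min break → 6 h 38 min
Sun: 07:44–16:59 = 9 h 15 min; less 45 min break → 8 h 30 min
Total worked: 42 h 16 min = 42.27 h.
Threshold 37.5 h → overtime 4 h 46 min, regular 37 h 30 min.

Regular 37.50 hours, overtime 4.77 hours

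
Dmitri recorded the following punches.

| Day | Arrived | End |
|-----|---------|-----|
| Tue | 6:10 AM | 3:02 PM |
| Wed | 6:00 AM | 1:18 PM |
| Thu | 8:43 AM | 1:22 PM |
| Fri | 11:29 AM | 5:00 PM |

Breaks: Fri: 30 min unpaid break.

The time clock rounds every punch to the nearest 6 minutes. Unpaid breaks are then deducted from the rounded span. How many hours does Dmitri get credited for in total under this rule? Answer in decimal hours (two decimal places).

25.80 hours

Tue: in 6:10 AM→6:12 AM, out 3:02 PM→3:00 PM; 8 h 48 min
Wed: in 6:00 AM→6:00 AM, out 1:18 PM→1:18 PM; 7 h 18 min
Thu: in 8:43 AM→8:42 AM, out 1:22 PM→1:24 PM; 4 h 42 min
Fri: in 11:29 AM→11:30 AM, out 5:00 PM→5:00 PM; 5 h 30 min − 30 min = 5 h 0 min
Total credited: 25 h 48 min.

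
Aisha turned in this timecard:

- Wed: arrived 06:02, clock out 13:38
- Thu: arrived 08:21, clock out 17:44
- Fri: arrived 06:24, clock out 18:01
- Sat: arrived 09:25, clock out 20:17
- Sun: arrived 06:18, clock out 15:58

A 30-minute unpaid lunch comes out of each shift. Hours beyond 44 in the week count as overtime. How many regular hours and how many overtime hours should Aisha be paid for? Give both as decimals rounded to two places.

Wed: 06:02–13:38 = 7 h 36 min; less 30 min break → 7 h 6 min
Thu: 08:21–17:44 = 9 h 23 min; less 30 min break → 8 h 53 min
Fri: 06:24–18:01 = 11 h 37 min; less 30 min break → 11 h 7 min
Sat: 09:25–20:17 = 10 h 52 min; less 30 min break → 10 h 22 min
Sun: 06:18–15:58 = 9 h 40 min; less 30 min break → 9 h 10 min
Total worked: 46 h 38 min = 46.63 h.
Threshold 44 h → overtime 2 h 38 min, regular 44 h 0 min.

Regular 44.00 hours, overtime 2.63 hours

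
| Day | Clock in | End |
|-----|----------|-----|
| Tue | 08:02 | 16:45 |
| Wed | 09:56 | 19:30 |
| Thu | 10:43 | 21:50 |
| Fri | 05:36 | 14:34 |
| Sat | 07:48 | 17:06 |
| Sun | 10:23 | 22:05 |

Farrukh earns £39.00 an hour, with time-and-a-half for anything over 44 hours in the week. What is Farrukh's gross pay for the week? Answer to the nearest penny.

£2614.95

Tue: 08:02–16:45 = 8 h 43 min
Wed: 09:56–19:30 = 9 h 34 min
Thu: 10:43–21:50 = 11 h 7 min
Fri: 05:36–14:34 = 8 h 58 min
Sat: 07:48–17:06 = 9 h 18 min
Sun: 10:23–22:05 = 11 h 42 min
Total worked: 59 h 22 min = 3562 min.
Regular 44 h 0 min = 2640 min at £39.00/h; overtime 15 h 22 min = 922 min at £58.50/h.
Pay = (2640 × £39.00 + 922 × £58.50) ÷ 60 = £2614.95.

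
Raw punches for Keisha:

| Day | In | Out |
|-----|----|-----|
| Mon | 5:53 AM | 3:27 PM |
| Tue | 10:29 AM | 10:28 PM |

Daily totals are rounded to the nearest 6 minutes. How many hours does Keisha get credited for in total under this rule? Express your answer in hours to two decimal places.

21.60 hours

Mon: 5:53 AM–3:27 PM = 9 h 34 min → rounds to 9 h 36 min
Tue: 10:29 AM–10:28 PM = 11 h 59 min → rounds to 12 h 0 min
Total credited: 21 h 36 min.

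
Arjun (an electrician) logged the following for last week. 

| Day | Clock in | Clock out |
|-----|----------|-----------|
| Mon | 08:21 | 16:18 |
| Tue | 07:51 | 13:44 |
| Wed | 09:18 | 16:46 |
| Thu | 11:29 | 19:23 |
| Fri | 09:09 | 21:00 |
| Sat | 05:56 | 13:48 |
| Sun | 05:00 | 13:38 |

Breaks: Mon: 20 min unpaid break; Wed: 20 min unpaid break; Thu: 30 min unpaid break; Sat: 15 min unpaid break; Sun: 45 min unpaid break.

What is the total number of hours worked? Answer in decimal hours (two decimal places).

55.38 hours

Mon: 08:21–16:18 = 7 h 57 min; less 20 min break → 7 h 37 min
Tue: 07:51–13:44 = 5 h 53 min
Wed: 09:18–16:46 = 7 h 28 min; less 20 min break → 7 h 8 min
Thu: 11:29–19:23 = 7 h 54 min; less 30 min break → 7 h 24 min
Fri: 09:09–21:00 = 11 h 51 min
Sat: 05:56–13:48 = 7 h 52 min; less 15 min break → 7 h 37 min
Sun: 05:00–13:38 = 8 h 38 min; less 45 min break → 7 h 53 min
Total: 7 h 37 min + 5 h 53 min + 7 h 8 min + 7 h 24 min + 11 h 51 min + 7 h 37 min + 7 h 53 min = 55 h 23 min.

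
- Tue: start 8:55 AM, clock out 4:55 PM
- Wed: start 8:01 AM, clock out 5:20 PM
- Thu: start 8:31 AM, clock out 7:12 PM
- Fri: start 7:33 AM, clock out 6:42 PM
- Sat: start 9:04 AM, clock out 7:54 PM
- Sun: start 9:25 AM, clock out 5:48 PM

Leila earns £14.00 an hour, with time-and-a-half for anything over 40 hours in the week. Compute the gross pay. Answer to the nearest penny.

£945.70

Tue: 8:55 AM–4:55 PM = 8 h 0 min
Wed: 8:01 AM–5:20 PM = 9 h 19 min
Thu: 8:31 AM–7:12 PM = 10 h 41 min
Fri: 7:33 AM–6:42 PM = 11 h 9 min
Sat: 9:04 AM–7:54 PM = 10 h 50 min
Sun: 9:25 AM–5:48 PM = 8 h 23 min
Total worked: 58 h 22 min = 3502 min.
Regular 40 h 0 min = 2400 min at £14.00/h; overtime 18 h 22 min = 1102 min at £21.00/h.
Pay = (2400 × £14.00 + 1102 × £21.00) ÷ 60 = £945.70.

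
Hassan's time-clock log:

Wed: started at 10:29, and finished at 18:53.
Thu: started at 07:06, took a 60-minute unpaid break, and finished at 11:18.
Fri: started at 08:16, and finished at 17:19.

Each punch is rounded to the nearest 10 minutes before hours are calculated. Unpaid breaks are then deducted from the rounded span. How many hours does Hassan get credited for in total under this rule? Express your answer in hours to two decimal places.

20.50 hours

Wed: in 10:29→10:30, out 18:53→18:50; 8 h 20 min
Thu: in 07:06→07:10, out 11:18→11:20; 4 h 10 min − 60 min = 3 h 10 min
Fri: in 08:16→08:20, out 17:19→17:20; 9 h 0 min
Total credited: 20 h 30 min.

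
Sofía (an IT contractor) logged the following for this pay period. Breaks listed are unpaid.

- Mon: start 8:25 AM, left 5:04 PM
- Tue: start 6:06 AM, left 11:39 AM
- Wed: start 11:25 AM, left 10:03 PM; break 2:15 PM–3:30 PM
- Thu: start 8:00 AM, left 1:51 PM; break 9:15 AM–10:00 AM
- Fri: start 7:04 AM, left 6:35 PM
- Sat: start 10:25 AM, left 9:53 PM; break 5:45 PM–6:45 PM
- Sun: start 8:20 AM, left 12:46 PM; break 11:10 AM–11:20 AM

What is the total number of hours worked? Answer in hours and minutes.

54 h 56 min

Mon: 8:25 AM–5:04 PM = 8 h 39 min
Tue: 6:06 AM–11:39 AM = 5 h 33 min
Wed: 11:25 AM–10:03 PM = 10 h 38 min; less 75 min break → 9 h 23 min
Thu: 8:00 AM–1:51 PM = 5 h 51 min; less 45 min break → 5 h 6 min
Fri: 7:04 AM–6:35 PM = 11 h 31 min
Sat: 10:25 AM–9:53 PM = 11 h 28 min; less 60 min break → 10 h 28 min
Sun: 8:20 AM–12:46 PM = 4 h 26 min; less 10 min break → 4 h 16 min
Total: 8 h 39 min + 5 h 33 min + 9 h 23 min + 5 h 6 min + 11 h 31 min + 10 h 28 min + 4 h 16 min = 54 h 56 min.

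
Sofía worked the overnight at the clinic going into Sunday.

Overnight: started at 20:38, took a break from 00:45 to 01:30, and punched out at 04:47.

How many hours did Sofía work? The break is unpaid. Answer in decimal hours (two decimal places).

7.40 hours

Overnight: 20:38 → midnight = 3 h 22 min; midnight → 04:47 = 4 h 47 min; span 8 h 9 min; less 45 min break → 7 h 24 min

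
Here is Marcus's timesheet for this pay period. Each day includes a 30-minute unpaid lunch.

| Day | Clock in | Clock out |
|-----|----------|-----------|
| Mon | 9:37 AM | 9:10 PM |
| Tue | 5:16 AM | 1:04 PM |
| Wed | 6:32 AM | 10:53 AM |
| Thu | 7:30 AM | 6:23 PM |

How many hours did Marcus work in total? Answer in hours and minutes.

32 h 35 min

Mon: 9:37 AM–9:10 PM = 11 h 33 min; less 30 min break → 11 h 3 min
Tue: 5:16 AM–1:04 PM = 7 h 48 min; less 30 min break → 7 h 18 min
Wed: 6:32 AM–10:53 AM = 4 h 21 min; less 30 min break → 3 h 51 min
Thu: 7:30 AM–6:23 PM = 10 h 53 min; less 30 min break → 10 h 23 min
Total: 11 h 3 min + 7 h 18 min + 3 h 51 min + 10 h 23 min = 32 h 35 min.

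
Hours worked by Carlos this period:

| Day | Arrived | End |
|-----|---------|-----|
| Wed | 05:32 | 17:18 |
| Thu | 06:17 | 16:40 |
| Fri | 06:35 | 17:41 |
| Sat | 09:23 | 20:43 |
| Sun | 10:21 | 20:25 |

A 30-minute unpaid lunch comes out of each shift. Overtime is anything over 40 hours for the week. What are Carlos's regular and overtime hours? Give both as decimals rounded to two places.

Wed: 05:32–17:18 = 11 h 46 min; less 30 min break → 11 h 16 min
Thu: 06:17–16:40 = 10 h 23 min; less 30 min break → 9 h 53 min
Fri: 06:35–17:41 = 11 h 6 min; less 30 min break → 10 h 36 min
Sat: 09:23–20:43 = 11 h 20 min; less 30 min break → 10 h 50 min
Sun: 10:21–20:25 = 10 h 4 min; less 30 min break → 9 h 34 min
Total worked: 52 h 9 min = 52.15 h.
Threshold 40 h → overtime 12 h 9 min, regular 40 h 0 min.

Regular 40.00 hours, overtime 12.15 hours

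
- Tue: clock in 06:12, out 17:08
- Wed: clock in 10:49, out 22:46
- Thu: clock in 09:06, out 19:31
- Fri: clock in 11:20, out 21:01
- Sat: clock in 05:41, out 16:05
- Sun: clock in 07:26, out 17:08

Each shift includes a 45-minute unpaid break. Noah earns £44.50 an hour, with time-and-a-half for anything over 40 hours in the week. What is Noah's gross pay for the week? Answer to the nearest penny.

Tue: 06:12–17:08 = 10 h 56 min; less 45 min break → 10 h 11 min
Wed: 10:49–22:46 = 11 h 57 min; less 45 min break → 11 h 12 min
Thu: 09:06–19:31 = 10 h 25 min; less 45 min break → 9 h 40 min
Fri: 11:20–21:01 = 9 h 41 min; less 45 min break → 8 h 56 min
Sat: 05:41–16:05 = 10 h 24 min; less 45 min break → 9 h 39 min
Sun: 07:26–17:08 = 9 h 42 min; less 45 min break → 8 h 57 min
Total worked: 58 h 35 min = 3515 min.
Regular 40 h 0 min = 2400 min at £44.50/h; overtime 18 h 35 min = 1115 min at £66.75/h.
Pay = (2400 × £44.50 + 1115 × £66.75) ÷ 60 = £3020.44.

£3020.44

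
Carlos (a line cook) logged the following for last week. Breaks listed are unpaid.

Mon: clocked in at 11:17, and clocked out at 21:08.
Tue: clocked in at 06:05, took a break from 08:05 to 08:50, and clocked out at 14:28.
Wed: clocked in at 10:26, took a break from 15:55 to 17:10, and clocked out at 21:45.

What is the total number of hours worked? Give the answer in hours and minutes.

Mon: 11:17–21:08 = 9 h 51 min
Tue: 06:05–14:28 = 8 h 23 min; less 45 min break → 7 h 38 min
Wed: 10:26–21:45 = 11 h 19 min; less 75 min break → 10 h 4 min
Total: 9 h 51 min + 7 h 38 min + 10 h 4 min = 27 h 33 min.

27 h 33 min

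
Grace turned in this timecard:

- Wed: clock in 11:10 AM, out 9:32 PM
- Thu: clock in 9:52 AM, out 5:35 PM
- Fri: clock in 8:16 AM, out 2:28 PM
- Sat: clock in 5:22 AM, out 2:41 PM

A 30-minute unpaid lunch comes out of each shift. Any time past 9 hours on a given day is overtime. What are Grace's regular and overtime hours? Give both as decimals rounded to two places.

Regular 30.73 hours, overtime 0.87 hours

Wed: 11:10 AM–9:32 PM = 10 h 22 min; less 30 min break → 9 h 52 min
Thu: 9:52 AM–5:35 PM = 7 h 43 min; less 30 min break → 7 h 13 min
Fri: 8:16 AM–2:28 PM = 6 h 12 min; less 30 min break → 5 h 42 min
Sat: 5:22 AM–2:41 PM = 9 h 19 min; less 30 min break → 8 h 49 min
Wed reg 9 h 0 min / OT 0 h 52 min; Thu reg 7 h 13 min / OT 0 h 0 min; Fri reg 5 h 42 min / OT 0 h 0 min; Sat reg 8 h 49 min / OT 0 h 0 min.
Totals: regular 30 h 44 min, overtime 0 h 52 min.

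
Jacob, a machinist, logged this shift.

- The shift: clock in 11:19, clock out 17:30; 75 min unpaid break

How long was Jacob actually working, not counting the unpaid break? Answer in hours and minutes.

4 h 56 min

The shift: 11:19–17:30 = 6 h 11 min; less 75 min break → 4 h 56 min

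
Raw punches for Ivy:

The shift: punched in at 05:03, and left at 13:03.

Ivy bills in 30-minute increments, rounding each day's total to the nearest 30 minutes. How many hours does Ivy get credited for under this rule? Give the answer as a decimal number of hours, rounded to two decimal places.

8.00 hours

The shift: 05:03–13:03 = 8 h 0 min → rounds to 8 h 0 min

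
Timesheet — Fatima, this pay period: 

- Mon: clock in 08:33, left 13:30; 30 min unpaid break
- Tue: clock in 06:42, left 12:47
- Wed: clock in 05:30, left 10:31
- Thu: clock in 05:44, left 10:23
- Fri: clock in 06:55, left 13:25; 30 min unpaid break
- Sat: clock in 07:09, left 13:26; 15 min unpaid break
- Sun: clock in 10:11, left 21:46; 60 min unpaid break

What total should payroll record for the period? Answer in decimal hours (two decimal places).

42.82 hours

Mon: 08:33–13:30 = 4 h 57 min; less 30 min break → 4 h 27 min
Tue: 06:42–12:47 = 6 h 5 min
Wed: 05:30–10:31 = 5 h 1 min
Thu: 05:44–10:23 = 4 h 39 min
Fri: 06:55–13:25 = 6 h 30 min; less 30 min break → 6 h 0 min
Sat: 07:09–13:26 = 6 h 17 min; less 15 min break → 6 h 2 min
Sun: 10:11–21:46 = 11 h 35 min; less 60 min break → 10 h 35 min
Total: 4 h 27 min + 6 h 5 min + 5 h 1 min + 4 h 39 min + 6 h 0 min + 6 h 2 min + 10 h 35 min = 42 h 49 min.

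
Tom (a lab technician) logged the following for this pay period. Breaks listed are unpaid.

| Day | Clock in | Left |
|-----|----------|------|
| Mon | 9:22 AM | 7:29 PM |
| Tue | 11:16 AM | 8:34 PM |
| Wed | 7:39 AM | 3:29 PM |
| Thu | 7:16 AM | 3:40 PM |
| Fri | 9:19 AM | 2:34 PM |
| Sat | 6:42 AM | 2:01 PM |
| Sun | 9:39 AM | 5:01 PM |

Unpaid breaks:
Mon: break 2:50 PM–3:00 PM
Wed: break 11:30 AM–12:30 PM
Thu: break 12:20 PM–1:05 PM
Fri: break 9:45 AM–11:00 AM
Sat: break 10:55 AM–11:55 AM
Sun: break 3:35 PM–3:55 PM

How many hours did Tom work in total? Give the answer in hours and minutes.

51 h 5 min

Mon: 9:22 AM–7:29 PM = 10 h 7 min; less 10 min break → 9 h 57 min
Tue: 11:16 AM–8:34 PM = 9 h 18 min
Wed: 7:39 AM–3:29 PM = 7 h 50 min; less 60 min break → 6 h 50 min
Thu: 7:16 AM–3:40 PM = 8 h 24 min; less 45 min break → 7 h 39 min
Fri: 9:19 AM–2:34 PM = 5 h 15 min; less 75 min break → 4 h 0 min
Sat: 6:42 AM–2:01 PM = 7 h 19 min; less 60 min break → 6 h 19 min
Sun: 9:39 AM–5:01 PM = 7 h 22 min; less 20 min break → 7 h 2 min
Total: 9 h 57 min + 9 h 18 min + 6 h 50 min + 7 h 39 min + 4 h 0 min + 6 h 19 min + 7 h 2 min = 51 h 5 min.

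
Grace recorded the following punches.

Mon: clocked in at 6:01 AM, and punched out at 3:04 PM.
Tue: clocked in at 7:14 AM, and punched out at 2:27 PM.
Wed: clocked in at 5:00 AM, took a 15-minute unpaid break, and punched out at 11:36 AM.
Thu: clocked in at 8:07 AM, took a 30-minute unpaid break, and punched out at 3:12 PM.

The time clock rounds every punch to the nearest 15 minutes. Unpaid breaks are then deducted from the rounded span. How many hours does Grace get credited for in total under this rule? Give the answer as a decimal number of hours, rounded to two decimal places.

29.25 hours

Mon: in 6:01 AM→6:00 AM, out 3:04 PM→3:00 PM; 9 h 0 min
Tue: in 7:14 AM→7:15 AM, out 2:27 PM→2:30 PM; 7 h 15 min
Wed: in 5:00 AM→5:00 AM, out 11:36 AM→11:30 AM; 6 h 30 min − 15 min = 6 h 15 min
Thu: in 8:07 AM→8:00 AM, out 3:12 PM→3:15 PM; 7 h 15 min − 30 min = 6 h 45 min
Total credited: 29 h 15 min.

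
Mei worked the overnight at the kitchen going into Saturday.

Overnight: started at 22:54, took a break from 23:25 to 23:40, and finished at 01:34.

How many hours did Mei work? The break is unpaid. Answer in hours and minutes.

Overnight: 22:54 → midnight = 1 h 6 min; midnight → 01:34 = 1 h 34 min; span 2 h 40 min; less 15 min break → 2 h 25 min

2 h 25 min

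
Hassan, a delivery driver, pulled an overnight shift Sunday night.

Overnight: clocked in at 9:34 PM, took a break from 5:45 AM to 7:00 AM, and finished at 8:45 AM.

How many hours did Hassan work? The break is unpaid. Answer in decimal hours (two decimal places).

9.93 hours

Overnight: 9:34 PM → midnight = 2 h 26 min; midnight → 8:45 AM = 8 h 45 min; span 11 h 11 min; less 75 min break → 9 h 56 min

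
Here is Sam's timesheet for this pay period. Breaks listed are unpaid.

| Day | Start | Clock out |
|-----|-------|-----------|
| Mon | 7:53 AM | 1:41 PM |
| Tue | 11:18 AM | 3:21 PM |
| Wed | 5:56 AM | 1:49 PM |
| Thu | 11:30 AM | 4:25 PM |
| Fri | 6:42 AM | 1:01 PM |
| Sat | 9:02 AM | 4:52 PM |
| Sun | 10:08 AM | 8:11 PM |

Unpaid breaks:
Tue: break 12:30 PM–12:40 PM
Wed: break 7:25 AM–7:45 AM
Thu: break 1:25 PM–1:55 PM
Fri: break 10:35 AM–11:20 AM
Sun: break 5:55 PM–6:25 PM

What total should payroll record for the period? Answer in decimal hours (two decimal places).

Mon: 7:53 AM–1:41 PM = 5 h 48 min
Tue: 11:18 AM–3:21 PM = 4 h 3 min; less 10 min break → 3 h 53 min
Wed: 5:56 AM–1:49 PM = 7 h 53 min; less 20 min break → 7 h 33 min
Thu: 11:30 AM–4:25 PM = 4 h 55 min; less 30 min break → 4 h 25 min
Fri: 6:42 AM–1:01 PM = 6 h 19 min; less 45 min break → 5 h 34 min
Sat: 9:02 AM–4:52 PM = 7 h 50 min
Sun: 10:08 AM–8:11 PM = 10 h 3 min; less 30 min break → 9 h 33 min
Total: 5 h 48 min + 3 h 53 min + 7 h 33 min + 4 h 25 min + 5 h 34 min + 7 h 50 min + 9 h 33 min = 44 h 36 min.

44.60 hours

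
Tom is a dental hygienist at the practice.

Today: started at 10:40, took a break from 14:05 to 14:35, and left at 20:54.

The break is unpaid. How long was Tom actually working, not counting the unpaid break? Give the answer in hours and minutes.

9 h 44 min

Today: 10:40–20:54 = 10 h 14 min; less 30 min break → 9 h 44 min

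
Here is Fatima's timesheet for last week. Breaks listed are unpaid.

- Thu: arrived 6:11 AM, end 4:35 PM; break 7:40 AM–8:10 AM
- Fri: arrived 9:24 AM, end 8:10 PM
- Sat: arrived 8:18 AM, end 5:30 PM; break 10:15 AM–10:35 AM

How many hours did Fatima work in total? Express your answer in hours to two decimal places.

29.53 hours

Thu: 6:11 AM–4:35 PM = 10 h 24 min; less 30 min break → 9 h 54 min
Fri: 9:24 AM–8:10 PM = 10 h 46 min
Sat: 8:18 AM–5:30 PM = 9 h 12 min; less 20 min break → 8 h 52 min
Total: 9 h 54 min + 10 h 46 min + 8 h 52 min = 29 h 32 min.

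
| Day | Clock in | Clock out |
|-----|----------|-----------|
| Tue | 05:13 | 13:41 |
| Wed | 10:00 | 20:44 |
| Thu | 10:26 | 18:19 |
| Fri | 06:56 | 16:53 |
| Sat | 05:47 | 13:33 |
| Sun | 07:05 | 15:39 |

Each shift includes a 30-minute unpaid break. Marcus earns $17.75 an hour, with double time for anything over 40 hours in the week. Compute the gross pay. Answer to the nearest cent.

Tue: 05:13–13:41 = 8 h 28 min; less 30 min break → 7 h 58 min
Wed: 10:00–20:44 = 10 h 44 min; less 30 min break → 10 h 14 min
Thu: 10:26–18:19 = 7 h 53 min; less 30 min break → 7 h 23 min
Fri: 06:56–16:53 = 9 h 57 min; less 30 min break → 9 h 27 min
Sat: 05:47–13:33 = 7 h 46 min; less 30 min break → 7 h 16 min
Sun: 07:05–15:39 = 8 h 34 min; less 30 min break → 8 h 4 min
Total worked: 50 h 22 min = 3022 min.
Regular 40 h 0 min = 2400 min at $17.75/h; overtime 10 h 22 min = 622 min at $35.50/h.
Pay = (2400 × $17.75 + 622 × $35.50) ÷ 60 = $1078.02.

$1078.02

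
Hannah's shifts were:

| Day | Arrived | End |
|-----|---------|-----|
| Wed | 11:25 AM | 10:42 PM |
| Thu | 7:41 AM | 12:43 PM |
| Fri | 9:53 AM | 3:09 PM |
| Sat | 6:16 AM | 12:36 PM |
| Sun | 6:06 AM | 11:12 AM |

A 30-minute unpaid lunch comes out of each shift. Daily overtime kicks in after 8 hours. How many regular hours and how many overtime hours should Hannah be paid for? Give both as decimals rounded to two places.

Wed: 11:25 AM–10:42 PM = 11 h 17 min; less 30 min break → 10 h 47 min
Thu: 7:41 AM–12:43 PM = 5 h 2 min; less 30 min break → 4 h 32 min
Fri: 9:53 AM–3:09 PM = 5 h 16 min; less 30 min break → 4 h 46 min
Sat: 6:16 AM–12:36 PM = 6 h 20 min; less 30 min break → 5 h 50 min
Sun: 6:06 AM–11:12 AM = 5 h 6 min; less 30 min break → 4 h 36 min
Wed reg 8 h 0 min / OT 2 h 47 min; Thu reg 4 h 32 min / OT 0 h 0 min; Fri reg 4 h 46 min / OT 0 h 0 min; Sat reg 5 h 50 min / OT 0 h 0 min; Sun reg 4 h 36 min / OT 0 h 0 min.
Totals: regular 27 h 44 min, overtime 2 h 47 min.

Regular 27.73 hours, overtime 2.78 hours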